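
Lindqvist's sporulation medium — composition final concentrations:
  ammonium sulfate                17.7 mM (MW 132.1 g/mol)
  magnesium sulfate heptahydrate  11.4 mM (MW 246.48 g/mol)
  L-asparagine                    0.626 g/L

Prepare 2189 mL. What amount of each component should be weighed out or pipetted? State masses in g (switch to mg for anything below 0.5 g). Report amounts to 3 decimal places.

Working volume: 2189 mL = 2.189 L.
ammonium sulfate: 17.7 mmol/L × 132.1 g/mol × 2.189 L ÷ 1000 = 5.118 g
magnesium sulfate heptahydrate: 11.4 mmol/L × 246.48 g/mol × 2.189 L ÷ 1000 = 6.151 g
L-asparagine: 0.626 g/L × 2.189 L = 1.370 g

ammonium sulfate 5.118 g; magnesium sulfate heptahydrate 6.151 g; L-asparagine 1.370 g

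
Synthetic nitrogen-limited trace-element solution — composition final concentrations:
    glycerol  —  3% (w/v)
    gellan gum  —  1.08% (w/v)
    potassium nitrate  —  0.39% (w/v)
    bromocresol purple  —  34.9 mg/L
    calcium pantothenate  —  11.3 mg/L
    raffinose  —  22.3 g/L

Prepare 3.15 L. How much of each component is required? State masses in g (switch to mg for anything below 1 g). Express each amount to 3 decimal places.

glycerol 94.500 g; gellan gum 34.020 g; potassium nitrate 12.285 g; bromocresol purple 109.935 mg; calcium pantothenate 35.595 mg; raffinose 70.245 g

Working volume: 3.15 L.
glycerol: 3 g per 100 mL × 3150 mL ÷ 100 = 94.500 g
gellan gum: 1.08% w/v = 10.8 g/L → 10.8 × 3.15 L = 34.020 g
potassium nitrate: 0.39 g per 100 mL × 3150 mL ÷ 100 = 12.285 g
bromocresol purple: 34.9 mg/L × 3.15 L = 109.935 mg
calcium pantothenate: 11.3 mg/L × 3.15 L = 35.595 mg
raffinose: 22.3 g/L × 3.15 L = 70.245 g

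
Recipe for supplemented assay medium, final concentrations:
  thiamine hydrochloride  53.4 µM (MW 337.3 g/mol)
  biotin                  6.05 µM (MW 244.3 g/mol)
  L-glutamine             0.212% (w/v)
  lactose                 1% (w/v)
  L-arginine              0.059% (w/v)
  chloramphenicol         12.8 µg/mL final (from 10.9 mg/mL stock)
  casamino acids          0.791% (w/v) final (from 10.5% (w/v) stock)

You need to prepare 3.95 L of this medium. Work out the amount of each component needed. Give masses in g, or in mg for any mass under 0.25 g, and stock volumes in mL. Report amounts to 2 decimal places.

thiamine hydrochloride 71.15 mg; biotin 5.84 mg; L-glutamine 8.37 g; lactose 39.50 g; L-arginine 2.33 g; chloramphenicol 4.64 mL; casamino acids 297.57 mL

Scale factor relative to 1 L: 3.95.
thiamine hydrochloride: 53.4 µmol/L × 337.3 g/mol × 3.95 L ÷ 1000 = 71.15 mg
biotin: 6.05 µmol/L × 244.3 g/mol × 3.95 L ÷ 1000 = 5.84 mg
L-glutamine: 0.212% w/v = 2.12 g/L → 2.12 × 3.95 L = 8.37 g
lactose: 1 g per 100 mL × 3950 mL ÷ 100 = 39.50 g
L-arginine: 0.059% w/v = 0.59 g/L → 0.59 × 3.95 L = 2.33 g
chloramphenicol: V = C2·V2/C1 = 12.8 µg/mL × 3950 mL ÷ 10900 µg/mL = 4.64 mL
casamino acids: dilute stock: 0.791% ÷ 10.5% × 3950 mL = 297.57 mL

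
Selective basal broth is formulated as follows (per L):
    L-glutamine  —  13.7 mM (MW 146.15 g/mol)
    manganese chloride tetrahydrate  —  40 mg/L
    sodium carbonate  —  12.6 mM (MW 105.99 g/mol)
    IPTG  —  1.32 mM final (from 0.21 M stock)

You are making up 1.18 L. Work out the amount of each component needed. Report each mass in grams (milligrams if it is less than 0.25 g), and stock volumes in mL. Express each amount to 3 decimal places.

L-glutamine 2.363 g; manganese chloride tetrahydrate 47.200 mg; sodium carbonate 1.576 g; IPTG 7.417 mL

Scale factor relative to 1 L: 1.18.
L-glutamine: 13.7 mmol/L × 146.15 g/mol × 1.18 L ÷ 1000 = 2.363 g
manganese chloride tetrahydrate: 40 mg/L × 1.18 L = 47.200 mg
sodium carbonate: 12.6 mmol/L × 105.99 g/mol × 1.18 L ÷ 1000 = 1.576 g
IPTG: C1V1 = C2V2 → 1.32 mM × 1180 mL ÷ 210 mM = 7.417 mL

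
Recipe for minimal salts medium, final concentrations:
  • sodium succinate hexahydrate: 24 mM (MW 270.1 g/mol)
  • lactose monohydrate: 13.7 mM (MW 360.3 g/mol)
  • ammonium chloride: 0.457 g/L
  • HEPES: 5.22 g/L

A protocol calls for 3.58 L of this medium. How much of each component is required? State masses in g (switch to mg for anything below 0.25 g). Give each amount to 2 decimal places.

sodium succinate hexahydrate 23.21 g; lactose monohydrate 17.67 g; ammonium chloride 1.64 g; HEPES 18.69 g

Working volume: 3.58 L.
sodium succinate hexahydrate: 24 mmol/L × 270.1 g/mol × 3.58 L ÷ 1000 = 23.21 g
lactose monohydrate: 13.7 mmol/L × 360.3 g/mol × 3.58 L ÷ 1000 = 17.67 g
ammonium chloride: 0.457 g/L × 3.58 L = 1.64 g
HEPES: 5.22 g/L × 3.58 L = 18.69 g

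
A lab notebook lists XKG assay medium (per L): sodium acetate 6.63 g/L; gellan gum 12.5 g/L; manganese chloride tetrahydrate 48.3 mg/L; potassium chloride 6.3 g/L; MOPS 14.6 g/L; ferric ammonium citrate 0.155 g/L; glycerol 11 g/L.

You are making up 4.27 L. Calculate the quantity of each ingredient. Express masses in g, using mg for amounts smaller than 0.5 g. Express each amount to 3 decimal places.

sodium acetate 28.310 g; gellan gum 53.375 g; manganese chloride tetrahydrate 206.241 mg; potassium chloride 26.901 g; MOPS 62.342 g; ferric ammonium citrate 0.662 g; glycerol 46.970 g

Working volume: 4.27 L.
sodium acetate: 6.63 g/L × 4.27 L = 28.310 g
gellan gum: 12.5 g/L × 4.27 L = 53.375 g
manganese chloride tetrahydrate: 48.3 mg/L × 4.27 L = 206.241 mg
potassium chloride: 6.3 g/L × 4.27 L = 26.901 g
MOPS: 14.6 g/L × 4.27 L = 62.342 g
ferric ammonium citrate: 0.155 g/L × 4.27 L = 0.662 g
glycerol: 11 g/L × 4.27 L = 46.970 g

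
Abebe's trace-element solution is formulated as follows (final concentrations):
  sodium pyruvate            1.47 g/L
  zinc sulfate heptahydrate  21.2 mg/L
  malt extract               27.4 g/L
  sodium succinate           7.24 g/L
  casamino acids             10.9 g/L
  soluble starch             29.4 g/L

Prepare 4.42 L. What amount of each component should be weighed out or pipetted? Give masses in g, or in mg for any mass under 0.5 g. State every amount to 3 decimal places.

sodium pyruvate 6.497 g; zinc sulfate heptahydrate 93.704 mg; malt extract 121.108 g; sodium succinate 32.001 g; casamino acids 48.178 g; soluble starch 129.948 g

Scale factor relative to 1 L: 4.42.
sodium pyruvate: 1.47 g/L × 4.42 L = 6.497 g
zinc sulfate heptahydrate: 21.2 mg/L × 4.42 L = 93.704 mg
malt extract: 27.4 g/L × 4.42 L = 121.108 g
sodium succinate: 7.24 g/L × 4.42 L = 32.001 g
casamino acids: 10.9 g/L × 4.42 L = 48.178 g
soluble starch: 29.4 g/L × 4.42 L = 129.948 g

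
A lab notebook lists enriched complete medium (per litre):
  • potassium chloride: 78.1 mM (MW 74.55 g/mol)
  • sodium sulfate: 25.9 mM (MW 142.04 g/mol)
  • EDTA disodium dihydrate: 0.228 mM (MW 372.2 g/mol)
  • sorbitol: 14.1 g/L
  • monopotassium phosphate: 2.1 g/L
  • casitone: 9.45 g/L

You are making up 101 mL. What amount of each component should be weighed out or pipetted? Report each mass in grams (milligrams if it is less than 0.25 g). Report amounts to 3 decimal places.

potassium chloride 0.588 g; sodium sulfate 0.372 g; EDTA disodium dihydrate 8.571 mg; sorbitol 1.424 g; monopotassium phosphate 212.100 mg; casitone 0.954 g

Target volume = 101 mL = 0.101 L.
potassium chloride: 78.1 mmol/L × 74.55 g/mol × 0.101 L ÷ 1000 = 0.588 g
sodium sulfate: 25.9 mmol/L × 142.04 g/mol × 0.101 L ÷ 1000 = 0.372 g
EDTA disodium dihydrate: 0.228 mmol/L × 372.2 mg/mmol × 0.101 L = 8.571 mg
sorbitol: 14.1 g/L × 0.101 L = 1.424 g
monopotassium phosphate: 2.1 g/L × 0.101 L = 0.2121 g = 212.100 mg
casitone: 9.45 g/L × 0.101 L = 0.954 g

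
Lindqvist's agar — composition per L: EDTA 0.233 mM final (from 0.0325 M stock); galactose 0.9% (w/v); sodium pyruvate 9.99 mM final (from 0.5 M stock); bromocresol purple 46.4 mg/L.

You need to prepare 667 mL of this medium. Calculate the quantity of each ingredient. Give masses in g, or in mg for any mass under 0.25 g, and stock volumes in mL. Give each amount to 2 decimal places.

EDTA 4.78 mL; galactose 6.00 g; sodium pyruvate 13.33 mL; bromocresol purple 30.95 mg

Target volume = 667 mL = 0.667 L.
EDTA: dilute stock: 0.233 mM × 667 mL ÷ 32.5 mM = 4.78 mL
galactose: 0.9 g per 100 mL × 667 mL ÷ 100 = 6.00 g
sodium pyruvate: V = C2·V2/C1 = 9.99 mM × 667 mL ÷ 500 mM = 13.33 mL
bromocresol purple: 46.4 mg/L × 0.667 L = 30.95 mg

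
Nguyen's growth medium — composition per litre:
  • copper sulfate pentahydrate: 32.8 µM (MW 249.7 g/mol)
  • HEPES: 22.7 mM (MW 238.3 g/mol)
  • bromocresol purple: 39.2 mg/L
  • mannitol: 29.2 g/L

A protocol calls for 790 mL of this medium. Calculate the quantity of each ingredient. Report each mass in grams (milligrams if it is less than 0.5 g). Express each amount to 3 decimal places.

copper sulfate pentahydrate 6.470 mg; HEPES 4.273 g; bromocresol purple 30.968 mg; mannitol 23.068 g

Working volume: 790 mL = 0.79 L.
copper sulfate pentahydrate: 32.8 µmol/L × 249.7 g/mol × 0.79 L ÷ 1000 = 6.470 mg
HEPES: 22.7 mmol/L × 238.3 g/mol × 0.79 L ÷ 1000 = 4.273 g
bromocresol purple: 39.2 mg/L × 0.79 L = 30.968 mg
mannitol: 29.2 g/L × 0.79 L = 23.068 g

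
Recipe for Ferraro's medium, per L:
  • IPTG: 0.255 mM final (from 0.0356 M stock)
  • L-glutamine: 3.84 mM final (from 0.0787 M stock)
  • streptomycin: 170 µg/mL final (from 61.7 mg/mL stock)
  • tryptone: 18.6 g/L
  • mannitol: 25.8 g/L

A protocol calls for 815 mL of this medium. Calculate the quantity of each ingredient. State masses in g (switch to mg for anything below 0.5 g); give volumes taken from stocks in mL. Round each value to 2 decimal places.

Target volume = 815 mL = 0.815 L.
IPTG: C1V1 = C2V2 → 0.255 mM × 815 mL ÷ 35.6 mM = 5.84 mL
L-glutamine: C1V1 = C2V2 → 3.84 mM × 815 mL ÷ 78.7 mM = 39.77 mL
streptomycin: V = C2·V2/C1 = 170 µg/mL × 815 mL ÷ 61700 µg/mL = 2.25 mL
tryptone: 18.6 g/L × 0.815 L = 15.16 g
mannitol: 25.8 g/L × 0.815 L = 21.03 g

IPTG 5.84 mL; L-glutamine 39.77 mL; streptomycin 2.25 mL; tryptone 15.16 g; mannitol 21.03 g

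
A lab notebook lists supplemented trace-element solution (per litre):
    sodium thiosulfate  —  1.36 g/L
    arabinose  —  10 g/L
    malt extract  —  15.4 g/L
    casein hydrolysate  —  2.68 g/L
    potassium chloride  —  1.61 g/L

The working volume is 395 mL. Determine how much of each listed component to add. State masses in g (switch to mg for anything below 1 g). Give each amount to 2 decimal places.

sodium thiosulfate 537.20 mg; arabinose 3.95 g; malt extract 6.08 g; casein hydrolysate 1.06 g; potassium chloride 635.95 mg

Scale factor relative to 1 L: 0.395.
sodium thiosulfate: 1.36 g/L × 0.395 L = 0.5372 g = 537.20 mg
arabinose: 10 g/L × 0.395 L = 3.95 g
malt extract: 15.4 g/L × 0.395 L = 6.08 g
casein hydrolysate: 2.68 g/L × 0.395 L = 1.06 g
potassium chloride: 1.61 g/L × 0.395 L = 0.63595 g = 635.95 mg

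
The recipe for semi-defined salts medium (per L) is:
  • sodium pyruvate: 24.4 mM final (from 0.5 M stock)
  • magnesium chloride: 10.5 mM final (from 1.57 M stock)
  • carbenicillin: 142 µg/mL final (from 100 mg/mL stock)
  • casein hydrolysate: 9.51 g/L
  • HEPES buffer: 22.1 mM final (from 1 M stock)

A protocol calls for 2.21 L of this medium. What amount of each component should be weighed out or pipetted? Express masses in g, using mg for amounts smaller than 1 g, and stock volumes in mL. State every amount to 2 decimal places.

Scale factor relative to 1 L: 2.21.
sodium pyruvate: dilute stock: 24.4 mM × 2210 mL ÷ 500 mM = 107.85 mL
magnesium chloride: V = C2·V2/C1 = 10.5 mM × 2210 mL ÷ 1570 mM = 14.78 mL
carbenicillin: C1V1 = C2V2 → 142 µg/mL × 2210 mL ÷ 100000 µg/mL = 3.14 mL
casein hydrolysate: 9.51 g/L × 2.21 L = 21.02 g
HEPES buffer: V = C2·V2/C1 = 22.1 mM × 2210 mL ÷ 1000 mM = 48.84 mL

sodium pyruvate 107.85 mL; magnesium chloride 14.78 mL; carbenicillin 3.14 mL; casein hydrolysate 21.02 g; HEPES buffer 48.84 mL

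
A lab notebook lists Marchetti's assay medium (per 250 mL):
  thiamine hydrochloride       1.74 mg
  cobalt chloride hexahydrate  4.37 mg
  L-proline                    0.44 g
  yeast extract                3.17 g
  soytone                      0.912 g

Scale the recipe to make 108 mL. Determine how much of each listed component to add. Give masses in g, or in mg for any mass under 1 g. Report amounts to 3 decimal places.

thiamine hydrochloride 0.752 mg; cobalt chloride hexahydrate 1.888 mg; L-proline 190.080 mg; yeast extract 1.369 g; soytone 393.984 mg

Ratio of target to recipe volume: 108 / 250 = 0.432.
thiamine hydrochloride: 1.74 mg × (108 mL / 250 mL) = 0.752 mg
cobalt chloride hexahydrate: 4.37 mg × (108 mL / 250 mL) = 1.888 mg
L-proline: 0.44 g × (108 mL / 250 mL) = 0.19008 g = 190.080 mg
yeast extract: 3.17 g × (108 mL / 250 mL) = 1.369 g
soytone: 0.912 g × (108 mL / 250 mL) = 0.393984 g = 393.984 mg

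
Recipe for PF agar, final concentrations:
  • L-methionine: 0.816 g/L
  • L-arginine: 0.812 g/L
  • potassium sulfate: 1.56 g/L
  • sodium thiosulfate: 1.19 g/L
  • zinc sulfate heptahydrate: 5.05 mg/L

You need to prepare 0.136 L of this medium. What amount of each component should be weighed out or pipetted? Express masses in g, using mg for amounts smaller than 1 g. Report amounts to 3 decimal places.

Working volume: 0.136 L.
L-methionine: 0.816 g/L × 0.136 L = 0.110976 g = 110.976 mg
L-arginine: 0.812 g/L × 0.136 L = 0.110432 g = 110.432 mg
potassium sulfate: 1.56 g/L × 0.136 L = 0.21216 g = 212.160 mg
sodium thiosulfate: 1.19 g/L × 0.136 L = 0.16184 g = 161.840 mg
zinc sulfate heptahydrate: 5.05 mg/L × 0.136 L = 0.687 mg

L-methionine 110.976 mg; L-arginine 110.432 mg; potassium sulfate 212.160 mg; sodium thiosulfate 161.840 mg; zinc sulfate heptahydrate 0.687 mg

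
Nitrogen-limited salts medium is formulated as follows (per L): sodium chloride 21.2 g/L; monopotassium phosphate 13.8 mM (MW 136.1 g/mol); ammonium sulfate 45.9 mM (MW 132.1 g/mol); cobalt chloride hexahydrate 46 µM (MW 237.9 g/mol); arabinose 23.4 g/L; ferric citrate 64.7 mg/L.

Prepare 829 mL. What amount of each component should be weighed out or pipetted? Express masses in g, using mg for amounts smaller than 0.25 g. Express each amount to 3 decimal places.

sodium chloride 17.575 g; monopotassium phosphate 1.557 g; ammonium sulfate 5.027 g; cobalt chloride hexahydrate 9.072 mg; arabinose 19.399 g; ferric citrate 53.636 mg

Target volume = 829 mL = 0.829 L.
sodium chloride: 21.2 g/L × 0.829 L = 17.575 g
monopotassium phosphate: 13.8 mmol/L × 136.1 g/mol × 0.829 L ÷ 1000 = 1.557 g
ammonium sulfate: 45.9 mmol/L × 132.1 g/mol × 0.829 L ÷ 1000 = 5.027 g
cobalt chloride hexahydrate: 46 µmol/L × 237.9 g/mol × 0.829 L ÷ 1000 = 9.072 mg
arabinose: 23.4 g/L × 0.829 L = 19.399 g
ferric citrate: 64.7 mg/L × 0.829 L = 53.636 mg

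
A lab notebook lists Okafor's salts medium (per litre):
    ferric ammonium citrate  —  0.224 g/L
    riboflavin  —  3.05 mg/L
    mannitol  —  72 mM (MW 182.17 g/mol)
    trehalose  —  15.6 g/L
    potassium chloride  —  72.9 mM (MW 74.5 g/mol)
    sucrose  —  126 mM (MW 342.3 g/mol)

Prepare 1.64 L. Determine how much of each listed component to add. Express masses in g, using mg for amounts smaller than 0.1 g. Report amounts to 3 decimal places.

Scale factor relative to 1 L: 1.64.
ferric ammonium citrate: 0.224 g/L × 1.64 L = 0.367 g
riboflavin: 3.05 mg/L × 1.64 L = 5.002 mg
mannitol: 72 mmol/L × 182.17 g/mol × 1.64 L ÷ 1000 = 21.511 g
trehalose: 15.6 g/L × 1.64 L = 25.584 g
potassium chloride: 72.9 mmol/L × 74.5 g/mol × 1.64 L ÷ 1000 = 8.907 g
sucrose: 126 mmol/L × 342.3 g/mol × 1.64 L ÷ 1000 = 70.733 g

ferric ammonium citrate 0.367 g; riboflavin 5.002 mg; mannitol 21.511 g; trehalose 25.584 g; potassium chloride 8.907 g; sucrose 70.733 g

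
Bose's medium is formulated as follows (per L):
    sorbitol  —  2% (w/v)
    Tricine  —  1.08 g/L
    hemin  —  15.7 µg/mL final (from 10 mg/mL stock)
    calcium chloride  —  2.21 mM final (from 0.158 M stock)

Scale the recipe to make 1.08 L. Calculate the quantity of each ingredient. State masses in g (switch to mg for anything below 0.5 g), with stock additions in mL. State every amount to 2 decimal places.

Working volume: 1.08 L.
sorbitol: 2% w/v = 20 g/L → 20 × 1.08 L = 21.60 g
Tricine: 1.08 g/L × 1.08 L = 1.17 g
hemin: C1V1 = C2V2 → 15.7 µg/mL × 1080 mL ÷ 10000 µg/mL = 1.70 mL
calcium chloride: V = C2·V2/C1 = 2.21 mM × 1080 mL ÷ 158 mM = 15.11 mL

sorbitol 21.60 g; Tricine 1.17 g; hemin 1.70 mL; calcium chloride 15.11 mL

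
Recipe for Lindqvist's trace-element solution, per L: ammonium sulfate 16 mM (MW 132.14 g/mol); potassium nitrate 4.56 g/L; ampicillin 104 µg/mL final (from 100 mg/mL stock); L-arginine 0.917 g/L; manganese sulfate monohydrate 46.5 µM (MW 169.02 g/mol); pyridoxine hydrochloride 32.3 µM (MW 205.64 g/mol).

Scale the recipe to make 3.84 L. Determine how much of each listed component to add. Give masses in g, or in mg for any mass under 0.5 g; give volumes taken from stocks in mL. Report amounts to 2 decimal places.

ammonium sulfate 8.12 g; potassium nitrate 17.51 g; ampicillin 3.99 mL; L-arginine 3.52 g; manganese sulfate monohydrate 30.18 mg; pyridoxine hydrochloride 25.51 mg

Working volume: 3.84 L.
ammonium sulfate: 16 mmol/L × 132.14 g/mol × 3.84 L ÷ 1000 = 8.12 g
potassium nitrate: 4.56 g/L × 3.84 L = 17.51 g
ampicillin: V = C2·V2/C1 = 104 µg/mL × 3840 mL ÷ 100000 µg/mL = 3.99 mL
L-arginine: 0.917 g/L × 3.84 L = 3.52 g
manganese sulfate monohydrate: 46.5 µmol/L × 169.02 g/mol × 3.84 L ÷ 1000 = 30.18 mg
pyridoxine hydrochloride: 32.3 µmol/L × 205.64 g/mol × 3.84 L ÷ 1000 = 25.51 mg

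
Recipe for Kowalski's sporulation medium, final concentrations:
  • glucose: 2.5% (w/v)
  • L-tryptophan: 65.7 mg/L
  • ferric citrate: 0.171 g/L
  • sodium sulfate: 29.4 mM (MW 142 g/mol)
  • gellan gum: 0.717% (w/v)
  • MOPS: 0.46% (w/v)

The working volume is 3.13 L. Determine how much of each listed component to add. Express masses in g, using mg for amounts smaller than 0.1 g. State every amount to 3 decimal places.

glucose 78.250 g; L-tryptophan 0.206 g; ferric citrate 0.535 g; sodium sulfate 13.067 g; gellan gum 22.442 g; MOPS 14.398 g

Working volume: 3.13 L.
glucose: 2.5% w/v = 25 g/L → 25 × 3.13 L = 78.250 g
L-tryptophan: 65.7 mg/L × 3.13 L = 205.641 mg = 0.206 g
ferric citrate: 0.171 g/L × 3.13 L = 0.535 g
sodium sulfate: 29.4 mmol/L × 142 g/mol × 3.13 L ÷ 1000 = 13.067 g
gellan gum: 0.717% w/v = 7.17 g/L → 7.17 × 3.13 L = 22.442 g
MOPS: 0.46 g per 100 mL × 3130 mL ÷ 100 = 14.398 g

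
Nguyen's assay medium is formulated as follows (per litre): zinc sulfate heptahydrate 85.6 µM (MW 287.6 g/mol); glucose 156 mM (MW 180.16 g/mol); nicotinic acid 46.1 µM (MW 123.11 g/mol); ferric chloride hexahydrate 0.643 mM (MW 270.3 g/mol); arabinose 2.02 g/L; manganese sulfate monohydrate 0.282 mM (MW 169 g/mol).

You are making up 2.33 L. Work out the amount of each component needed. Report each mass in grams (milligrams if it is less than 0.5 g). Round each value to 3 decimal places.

Scale factor relative to 1 L: 2.33.
zinc sulfate heptahydrate: 85.6 µmol/L × 287.6 g/mol × 2.33 L ÷ 1000 = 57.361 mg
glucose: 156 mmol/L × 180.16 g/mol × 2.33 L ÷ 1000 = 65.485 g
nicotinic acid: 46.1 µmol/L × 123.11 g/mol × 2.33 L ÷ 1000 = 13.224 mg
ferric chloride hexahydrate: 0.643 mmol/L × 270.3 mg/mmol × 2.33 L = 404.961 mg
arabinose: 2.02 g/L × 2.33 L = 4.707 g
manganese sulfate monohydrate: 0.282 mmol/L × 169 mg/mmol × 2.33 L = 111.043 mg

zinc sulfate heptahydrate 57.361 mg; glucose 65.485 g; nicotinic acid 13.224 mg; ferric chloride hexahydrate 404.961 mg; arabinose 4.707 g; manganese sulfate monohydrate 111.043 mg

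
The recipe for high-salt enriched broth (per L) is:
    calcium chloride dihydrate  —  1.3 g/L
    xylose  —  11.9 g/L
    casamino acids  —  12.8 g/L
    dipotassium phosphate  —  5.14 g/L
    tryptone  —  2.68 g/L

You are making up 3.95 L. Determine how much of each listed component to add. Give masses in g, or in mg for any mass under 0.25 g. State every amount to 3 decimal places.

calcium chloride dihydrate 5.135 g; xylose 47.005 g; casamino acids 50.560 g; dipotassium phosphate 20.303 g; tryptone 10.586 g

Working volume: 3.95 L.
calcium chloride dihydrate: 1.3 g/L × 3.95 L = 5.135 g
xylose: 11.9 g/L × 3.95 L = 47.005 g
casamino acids: 12.8 g/L × 3.95 L = 50.560 g
dipotassium phosphate: 5.14 g/L × 3.95 L = 20.303 g
tryptone: 2.68 g/L × 3.95 L = 10.586 g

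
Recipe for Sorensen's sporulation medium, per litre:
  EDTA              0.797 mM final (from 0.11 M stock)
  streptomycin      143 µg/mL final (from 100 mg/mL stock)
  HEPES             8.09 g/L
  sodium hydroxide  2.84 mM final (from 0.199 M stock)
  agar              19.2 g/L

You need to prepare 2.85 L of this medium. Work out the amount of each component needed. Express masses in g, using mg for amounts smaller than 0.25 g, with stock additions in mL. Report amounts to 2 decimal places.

EDTA 20.65 mL; streptomycin 4.08 mL; HEPES 23.06 g; sodium hydroxide 40.67 mL; agar 54.72 g

Scale factor relative to 1 L: 2.85.
EDTA: dilute stock: 0.797 mM × 2850 mL ÷ 110 mM = 20.65 mL
streptomycin: C1V1 = C2V2 → 143 µg/mL × 2850 mL ÷ 100000 µg/mL = 4.08 mL
HEPES: 8.09 g/L × 2.85 L = 23.06 g
sodium hydroxide: V = C2·V2/C1 = 2.84 mM × 2850 mL ÷ 199 mM = 40.67 mL
agar: 19.2 g/L × 2.85 L = 54.72 g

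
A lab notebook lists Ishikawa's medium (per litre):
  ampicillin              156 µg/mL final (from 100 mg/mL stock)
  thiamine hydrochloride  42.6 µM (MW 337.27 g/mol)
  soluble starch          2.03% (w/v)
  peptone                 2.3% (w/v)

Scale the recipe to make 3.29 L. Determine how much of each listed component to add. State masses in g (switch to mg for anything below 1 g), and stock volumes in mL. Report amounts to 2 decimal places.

ampicillin 5.13 mL; thiamine hydrochloride 47.27 mg; soluble starch 66.79 g; peptone 75.67 g

Working volume: 3.29 L.
ampicillin: dilute stock: 156 µg/mL × 3290 mL ÷ 100000 µg/mL = 5.13 mL
thiamine hydrochloride: 42.6 µmol/L × 337.27 g/mol × 3.29 L ÷ 1000 = 47.27 mg
soluble starch: 2.03 g per 100 mL × 3290 mL ÷ 100 = 66.79 g
peptone: 2.3 g per 100 mL × 3290 mL ÷ 100 = 75.67 g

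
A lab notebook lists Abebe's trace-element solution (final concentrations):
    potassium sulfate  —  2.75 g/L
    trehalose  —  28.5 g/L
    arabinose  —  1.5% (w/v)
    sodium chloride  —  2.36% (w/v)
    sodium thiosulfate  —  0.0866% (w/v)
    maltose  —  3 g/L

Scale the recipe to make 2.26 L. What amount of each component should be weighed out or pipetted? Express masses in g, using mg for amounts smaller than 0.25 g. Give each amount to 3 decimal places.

potassium sulfate 6.215 g; trehalose 64.410 g; arabinose 33.900 g; sodium chloride 53.336 g; sodium thiosulfate 1.957 g; maltose 6.780 g

Working volume: 2.26 L.
potassium sulfate: 2.75 g/L × 2.26 L = 6.215 g
trehalose: 28.5 g/L × 2.26 L = 64.410 g
arabinose: 1.5% w/v = 15 g/L → 15 × 2.26 L = 33.900 g
sodium chloride: 2.36% w/v = 23.6 g/L → 23.6 × 2.26 L = 53.336 g
sodium thiosulfate: 0.0866 g per 100 mL × 2260 mL ÷ 100 = 1.957 g
maltose: 3 g/L × 2.26 L = 6.780 g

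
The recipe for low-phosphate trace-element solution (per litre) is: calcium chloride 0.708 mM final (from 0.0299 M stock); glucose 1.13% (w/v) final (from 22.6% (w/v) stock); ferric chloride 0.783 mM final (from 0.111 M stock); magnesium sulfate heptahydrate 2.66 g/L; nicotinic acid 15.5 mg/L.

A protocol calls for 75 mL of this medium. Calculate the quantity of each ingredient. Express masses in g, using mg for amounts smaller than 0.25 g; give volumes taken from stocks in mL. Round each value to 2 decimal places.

calcium chloride 1.78 mL; glucose 3.75 mL; ferric chloride 0.53 mL; magnesium sulfate heptahydrate 199.50 mg; nicotinic acid 1.16 mg

Scale factor relative to 1 L: 0.075.
calcium chloride: V = C2·V2/C1 = 0.708 mM × 75 mL ÷ 29.9 mM = 1.78 mL
glucose: V = C2·V2/C1 = 1.13% ÷ 22.6% × 75 mL = 3.75 mL
ferric chloride: V = C2·V2/C1 = 0.783 mM × 75 mL ÷ 111 mM = 0.53 mL
magnesium sulfate heptahydrate: 2.66 g/L × 0.075 L = 0.1995 g = 199.50 mg
nicotinic acid: 15.5 mg/L × 0.075 L = 1.16 mg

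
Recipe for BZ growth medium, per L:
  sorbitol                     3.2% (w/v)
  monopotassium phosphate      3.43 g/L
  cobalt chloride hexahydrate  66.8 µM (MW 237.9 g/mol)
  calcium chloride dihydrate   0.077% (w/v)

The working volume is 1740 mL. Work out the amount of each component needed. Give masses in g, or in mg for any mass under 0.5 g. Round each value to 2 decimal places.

Working volume: 1740 mL = 1.74 L.
sorbitol: 3.2% w/v = 32 g/L → 32 × 1.74 L = 55.68 g
monopotassium phosphate: 3.43 g/L × 1.74 L = 5.97 g
cobalt chloride hexahydrate: 66.8 µmol/L × 237.9 g/mol × 1.74 L ÷ 1000 = 27.65 mg
calcium chloride dihydrate: 0.077 g per 100 mL × 1740 mL ÷ 100 = 1.34 g

sorbitol 55.68 g; monopotassium phosphate 5.97 g; cobalt chloride hexahydrate 27.65 mg; calcium chloride dihydrate 1.34 g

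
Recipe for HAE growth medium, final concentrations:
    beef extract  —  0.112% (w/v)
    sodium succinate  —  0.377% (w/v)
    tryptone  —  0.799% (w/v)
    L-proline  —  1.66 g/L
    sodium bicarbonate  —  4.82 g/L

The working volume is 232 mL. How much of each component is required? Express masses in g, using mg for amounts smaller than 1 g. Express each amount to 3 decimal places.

Scale factor relative to 1 L: 0.232.
beef extract: 0.112 g per 100 mL × 232 mL ÷ 100 = 0.25984 g = 259.840 mg
sodium succinate: 0.377% w/v = 3.77 g/L → 3.77 × 0.232 L = 0.87464 g = 874.640 mg
tryptone: 0.799 g per 100 mL × 232 mL ÷ 100 = 1.854 g
L-proline: 1.66 g/L × 0.232 L = 0.38512 g = 385.120 mg
sodium bicarbonate: 4.82 g/L × 0.232 L = 1.118 g

beef extract 259.840 mg; sodium succinate 874.640 mg; tryptone 1.854 g; L-proline 385.120 mg; sodium bicarbonate 1.118 g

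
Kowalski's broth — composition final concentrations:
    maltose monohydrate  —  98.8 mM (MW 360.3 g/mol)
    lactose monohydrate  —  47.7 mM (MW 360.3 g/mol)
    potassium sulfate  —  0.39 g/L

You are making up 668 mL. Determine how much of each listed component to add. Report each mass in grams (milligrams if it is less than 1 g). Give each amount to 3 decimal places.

Scale factor relative to 1 L: 0.668.
maltose monohydrate: 98.8 mmol/L × 360.3 g/mol × 0.668 L ÷ 1000 = 23.779 g
lactose monohydrate: 47.7 mmol/L × 360.3 g/mol × 0.668 L ÷ 1000 = 11.480 g
potassium sulfate: 0.39 g/L × 0.668 L = 0.26052 g = 260.520 mg

maltose monohydrate 23.779 g; lactose monohydrate 11.480 g; potassium sulfate 260.520 mg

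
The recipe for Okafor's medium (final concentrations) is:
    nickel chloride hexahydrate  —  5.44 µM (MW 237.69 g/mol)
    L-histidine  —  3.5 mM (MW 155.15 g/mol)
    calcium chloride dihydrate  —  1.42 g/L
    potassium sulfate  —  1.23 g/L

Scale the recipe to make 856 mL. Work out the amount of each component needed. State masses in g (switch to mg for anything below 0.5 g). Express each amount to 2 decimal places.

nickel chloride hexahydrate 1.11 mg; L-histidine 464.83 mg; calcium chloride dihydrate 1.22 g; potassium sulfate 1.05 g

Working volume: 856 mL = 0.856 L.
nickel chloride hexahydrate: 5.44 µmol/L × 237.69 g/mol × 0.856 L ÷ 1000 = 1.11 mg
L-histidine: 3.5 mmol/L × 155.15 mg/mmol × 0.856 L = 464.83 mg
calcium chloride dihydrate: 1.42 g/L × 0.856 L = 1.22 g
potassium sulfate: 1.23 g/L × 0.856 L = 1.05 g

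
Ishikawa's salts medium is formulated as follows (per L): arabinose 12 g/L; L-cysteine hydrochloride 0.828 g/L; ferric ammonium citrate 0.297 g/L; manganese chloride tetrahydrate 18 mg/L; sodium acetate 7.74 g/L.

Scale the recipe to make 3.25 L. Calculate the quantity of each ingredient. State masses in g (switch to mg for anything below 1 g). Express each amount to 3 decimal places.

arabinose 39.000 g; L-cysteine hydrochloride 2.691 g; ferric ammonium citrate 965.250 mg; manganese chloride tetrahydrate 58.500 mg; sodium acetate 25.155 g

Scale factor relative to 1 L: 3.25.
arabinose: 12 g/L × 3.25 L = 39.000 g
L-cysteine hydrochloride: 0.828 g/L × 3.25 L = 2.691 g
ferric ammonium citrate: 0.297 g/L × 3.25 L = 0.96525 g = 965.250 mg
manganese chloride tetrahydrate: 18 mg/L × 3.25 L = 58.500 mg
sodium acetate: 7.74 g/L × 3.25 L = 25.155 g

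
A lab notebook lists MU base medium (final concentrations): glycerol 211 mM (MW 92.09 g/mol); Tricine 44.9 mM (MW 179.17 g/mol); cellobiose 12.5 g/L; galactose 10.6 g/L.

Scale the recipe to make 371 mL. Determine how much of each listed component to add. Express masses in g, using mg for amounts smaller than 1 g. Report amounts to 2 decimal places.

glycerol 7.21 g; Tricine 2.98 g; cellobiose 4.64 g; galactose 3.93 g

Scale factor relative to 1 L: 0.371.
glycerol: 211 mmol/L × 92.09 g/mol × 0.371 L ÷ 1000 = 7.21 g
Tricine: 44.9 mmol/L × 179.17 g/mol × 0.371 L ÷ 1000 = 2.98 g
cellobiose: 12.5 g/L × 0.371 L = 4.64 g
galactose: 10.6 g/L × 0.371 L = 3.93 g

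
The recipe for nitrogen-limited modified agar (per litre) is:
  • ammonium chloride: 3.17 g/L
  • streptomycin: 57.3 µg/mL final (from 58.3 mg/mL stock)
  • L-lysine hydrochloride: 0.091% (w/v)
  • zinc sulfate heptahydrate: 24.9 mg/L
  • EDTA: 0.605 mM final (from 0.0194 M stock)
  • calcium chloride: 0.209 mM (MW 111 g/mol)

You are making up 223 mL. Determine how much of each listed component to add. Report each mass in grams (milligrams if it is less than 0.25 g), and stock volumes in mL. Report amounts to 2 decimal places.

Working volume: 223 mL = 0.223 L.
ammonium chloride: 3.17 g/L × 0.223 L = 0.71 g
streptomycin: dilute stock: 57.3 µg/mL × 223 mL ÷ 58300 µg/mL = 0.22 mL
L-lysine hydrochloride: 0.091% w/v = 0.91 g/L → 0.91 × 0.223 L = 0.20293 g = 202.93 mg
zinc sulfate heptahydrate: 24.9 mg/L × 0.223 L = 5.55 mg
EDTA: V = C2·V2/C1 = 0.605 mM × 223 mL ÷ 19.4 mM = 6.95 mL
calcium chloride: 0.209 mmol/L × 111 mg/mmol × 0.223 L = 5.17 mg

ammonium chloride 0.71 g; streptomycin 0.22 mL; L-lysine hydrochloride 202.93 mg; zinc sulfate heptahydrate 5.55 mg; EDTA 6.95 mL; calcium chloride 5.17 mg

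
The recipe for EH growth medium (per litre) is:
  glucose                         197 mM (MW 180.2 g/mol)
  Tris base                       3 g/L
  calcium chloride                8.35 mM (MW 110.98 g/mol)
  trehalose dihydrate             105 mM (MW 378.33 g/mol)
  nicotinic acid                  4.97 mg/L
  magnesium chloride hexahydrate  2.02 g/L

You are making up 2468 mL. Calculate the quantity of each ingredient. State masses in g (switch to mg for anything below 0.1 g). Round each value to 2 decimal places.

glucose 87.61 g; Tris base 7.40 g; calcium chloride 2.29 g; trehalose dihydrate 98.04 g; nicotinic acid 12.27 mg; magnesium chloride hexahydrate 4.99 g

Scale factor relative to 1 L: 2.468.
glucose: 197 mmol/L × 180.2 g/mol × 2.468 L ÷ 1000 = 87.61 g
Tris base: 3 g/L × 2.468 L = 7.40 g
calcium chloride: 8.35 mmol/L × 110.98 g/mol × 2.468 L ÷ 1000 = 2.29 g
trehalose dihydrate: 105 mmol/L × 378.33 g/mol × 2.468 L ÷ 1000 = 98.04 g
nicotinic acid: 4.97 mg/L × 2.468 L = 12.27 mg
magnesium chloride hexahydrate: 2.02 g/L × 2.468 L = 4.99 g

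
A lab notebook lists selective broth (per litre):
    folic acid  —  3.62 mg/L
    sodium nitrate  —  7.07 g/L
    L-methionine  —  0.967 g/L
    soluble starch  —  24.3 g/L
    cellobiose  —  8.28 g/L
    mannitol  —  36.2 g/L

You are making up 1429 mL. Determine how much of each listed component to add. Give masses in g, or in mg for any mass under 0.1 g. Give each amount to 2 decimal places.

Working volume: 1429 mL = 1.429 L.
folic acid: 3.62 mg/L × 1.429 L = 5.17 mg
sodium nitrate: 7.07 g/L × 1.429 L = 10.10 g
L-methionine: 0.967 g/L × 1.429 L = 1.38 g
soluble starch: 24.3 g/L × 1.429 L = 34.72 g
cellobiose: 8.28 g/L × 1.429 L = 11.83 g
mannitol: 36.2 g/L × 1.429 L = 51.73 g

folic acid 5.17 mg; sodium nitrate 10.10 g; L-methionine 1.38 g; soluble starch 34.72 g; cellobiose 11.83 g; mannitol 51.73 g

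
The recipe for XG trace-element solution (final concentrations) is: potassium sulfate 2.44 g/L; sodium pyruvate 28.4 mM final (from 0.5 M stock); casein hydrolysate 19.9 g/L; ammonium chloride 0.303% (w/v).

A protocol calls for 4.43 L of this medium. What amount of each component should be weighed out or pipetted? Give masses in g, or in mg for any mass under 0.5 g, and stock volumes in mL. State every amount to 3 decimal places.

Scale factor relative to 1 L: 4.43.
potassium sulfate: 2.44 g/L × 4.43 L = 10.809 g
sodium pyruvate: dilute stock: 28.4 mM × 4430 mL ÷ 500 mM = 251.624 mL
casein hydrolysate: 19.9 g/L × 4.43 L = 88.157 g
ammonium chloride: 0.303 g per 100 mL × 4430 mL ÷ 100 = 13.423 g

potassium sulfate 10.809 g; sodium pyruvate 251.624 mL; casein hydrolysate 88.157 g; ammonium chloride 13.423 g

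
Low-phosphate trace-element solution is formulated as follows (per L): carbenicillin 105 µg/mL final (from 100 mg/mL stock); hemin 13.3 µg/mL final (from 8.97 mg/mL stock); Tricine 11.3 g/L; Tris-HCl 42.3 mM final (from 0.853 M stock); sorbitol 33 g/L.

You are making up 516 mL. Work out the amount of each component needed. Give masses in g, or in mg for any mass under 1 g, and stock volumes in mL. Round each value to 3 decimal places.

carbenicillin 0.542 mL; hemin 0.765 mL; Tricine 5.831 g; Tris-HCl 25.588 mL; sorbitol 17.028 g

Scale factor relative to 1 L: 0.516.
carbenicillin: dilute stock: 105 µg/mL × 516 mL ÷ 100000 µg/mL = 0.542 mL
hemin: V = C2·V2/C1 = 13.3 µg/mL × 516 mL ÷ 8970 µg/mL = 0.765 mL
Tricine: 11.3 g/L × 0.516 L = 5.831 g
Tris-HCl: V = C2·V2/C1 = 42.3 mM × 516 mL ÷ 853 mM = 25.588 mL
sorbitol: 33 g/L × 0.516 L = 17.028 g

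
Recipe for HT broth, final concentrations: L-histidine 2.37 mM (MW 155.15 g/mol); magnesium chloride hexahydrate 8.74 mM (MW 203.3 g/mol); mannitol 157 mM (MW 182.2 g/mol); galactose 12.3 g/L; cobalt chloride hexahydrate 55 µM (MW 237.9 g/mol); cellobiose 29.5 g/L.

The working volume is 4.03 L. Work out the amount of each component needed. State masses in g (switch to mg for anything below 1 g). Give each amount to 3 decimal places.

L-histidine 1.482 g; magnesium chloride hexahydrate 7.161 g; mannitol 115.280 g; galactose 49.569 g; cobalt chloride hexahydrate 52.731 mg; cellobiose 118.885 g

Working volume: 4.03 L.
L-histidine: 2.37 mmol/L × 155.15 g/mol × 4.03 L ÷ 1000 = 1.482 g
magnesium chloride hexahydrate: 8.74 mmol/L × 203.3 g/mol × 4.03 L ÷ 1000 = 7.161 g
mannitol: 157 mmol/L × 182.2 g/mol × 4.03 L ÷ 1000 = 115.280 g
galactose: 12.3 g/L × 4.03 L = 49.569 g
cobalt chloride hexahydrate: 55 µmol/L × 237.9 g/mol × 4.03 L ÷ 1000 = 52.731 mg
cellobiose: 29.5 g/L × 4.03 L = 118.885 g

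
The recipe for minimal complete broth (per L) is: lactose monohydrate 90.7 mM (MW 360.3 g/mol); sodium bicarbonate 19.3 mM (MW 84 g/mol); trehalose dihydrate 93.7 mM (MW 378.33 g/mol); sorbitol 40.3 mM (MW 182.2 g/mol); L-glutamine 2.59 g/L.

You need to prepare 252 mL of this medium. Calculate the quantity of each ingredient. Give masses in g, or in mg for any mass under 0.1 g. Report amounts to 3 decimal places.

Scale factor relative to 1 L: 0.252.
lactose monohydrate: 90.7 mmol/L × 360.3 g/mol × 0.252 L ÷ 1000 = 8.235 g
sodium bicarbonate: 19.3 mmol/L × 84 g/mol × 0.252 L ÷ 1000 = 0.409 g
trehalose dihydrate: 93.7 mmol/L × 378.33 g/mol × 0.252 L ÷ 1000 = 8.933 g
sorbitol: 40.3 mmol/L × 182.2 g/mol × 0.252 L ÷ 1000 = 1.850 g
L-glutamine: 2.59 g/L × 0.252 L = 0.653 g

lactose monohydrate 8.235 g; sodium bicarbonate 0.409 g; trehalose dihydrate 8.933 g; sorbitol 1.850 g; L-glutamine 0.653 g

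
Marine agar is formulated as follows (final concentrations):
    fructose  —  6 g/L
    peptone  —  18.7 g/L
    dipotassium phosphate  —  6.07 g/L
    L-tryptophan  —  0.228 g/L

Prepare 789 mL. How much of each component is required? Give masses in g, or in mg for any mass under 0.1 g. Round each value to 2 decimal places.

Working volume: 789 mL = 0.789 L.
fructose: 6 g/L × 0.789 L = 4.73 g
peptone: 18.7 g/L × 0.789 L = 14.75 g
dipotassium phosphate: 6.07 g/L × 0.789 L = 4.79 g
L-tryptophan: 0.228 g/L × 0.789 L = 0.18 g

fructose 4.73 g; peptone 14.75 g; dipotassium phosphate 4.79 g; L-tryptophan 0.18 g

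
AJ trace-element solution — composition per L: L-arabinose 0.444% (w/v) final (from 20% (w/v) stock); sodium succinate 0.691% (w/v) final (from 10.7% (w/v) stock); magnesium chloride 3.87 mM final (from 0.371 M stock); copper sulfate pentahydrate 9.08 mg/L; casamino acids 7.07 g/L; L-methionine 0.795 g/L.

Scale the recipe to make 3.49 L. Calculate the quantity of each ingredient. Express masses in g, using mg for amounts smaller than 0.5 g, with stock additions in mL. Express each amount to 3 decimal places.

L-arabinose 77.478 mL; sodium succinate 225.382 mL; magnesium chloride 36.405 mL; copper sulfate pentahydrate 31.689 mg; casamino acids 24.674 g; L-methionine 2.775 g

Working volume: 3.49 L.
L-arabinose: V = C2·V2/C1 = 0.444% ÷ 20% × 3490 mL = 77.478 mL
sodium succinate: C1V1 = C2V2 → 0.691% ÷ 10.7% × 3490 mL = 225.382 mL
magnesium chloride: dilute stock: 3.87 mM × 3490 mL ÷ 371 mM = 36.405 mL
copper sulfate pentahydrate: 9.08 mg/L × 3.49 L = 31.689 mg
casamino acids: 7.07 g/L × 3.49 L = 24.674 g
L-methionine: 0.795 g/L × 3.49 L = 2.775 g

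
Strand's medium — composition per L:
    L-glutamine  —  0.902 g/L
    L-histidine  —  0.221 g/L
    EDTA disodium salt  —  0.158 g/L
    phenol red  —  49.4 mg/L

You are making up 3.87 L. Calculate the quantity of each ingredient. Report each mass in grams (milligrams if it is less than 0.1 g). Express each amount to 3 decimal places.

L-glutamine 3.491 g; L-histidine 0.855 g; EDTA disodium salt 0.611 g; phenol red 0.191 g

Working volume: 3.87 L.
L-glutamine: 0.902 g/L × 3.87 L = 3.491 g
L-histidine: 0.221 g/L × 3.87 L = 0.855 g
EDTA disodium salt: 0.158 g/L × 3.87 L = 0.611 g
phenol red: 49.4 mg/L × 3.87 L = 191.178 mg = 0.191 g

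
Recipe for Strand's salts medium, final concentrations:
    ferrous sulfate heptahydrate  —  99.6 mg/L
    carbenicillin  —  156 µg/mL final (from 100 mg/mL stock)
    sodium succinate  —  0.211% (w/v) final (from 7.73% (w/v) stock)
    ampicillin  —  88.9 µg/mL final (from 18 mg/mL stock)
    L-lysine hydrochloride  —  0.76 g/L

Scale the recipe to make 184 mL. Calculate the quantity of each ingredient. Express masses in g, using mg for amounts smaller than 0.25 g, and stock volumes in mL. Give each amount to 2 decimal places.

Scale factor relative to 1 L: 0.184.
ferrous sulfate heptahydrate: 99.6 mg/L × 0.184 L = 18.33 mg
carbenicillin: V = C2·V2/C1 = 156 µg/mL × 184 mL ÷ 100000 µg/mL = 0.29 mL
sodium succinate: C1V1 = C2V2 → 0.211% ÷ 7.73% × 184 mL = 5.02 mL
ampicillin: dilute stock: 88.9 µg/mL × 184 mL ÷ 18000 µg/mL = 0.91 mL
L-lysine hydrochloride: 0.76 g/L × 0.184 L = 0.13984 g = 139.84 mg

ferrous sulfate heptahydrate 18.33 mg; carbenicillin 0.29 mL; sodium succinate 5.02 mL; ampicillin 0.91 mL; L-lysine hydrochloride 139.84 mg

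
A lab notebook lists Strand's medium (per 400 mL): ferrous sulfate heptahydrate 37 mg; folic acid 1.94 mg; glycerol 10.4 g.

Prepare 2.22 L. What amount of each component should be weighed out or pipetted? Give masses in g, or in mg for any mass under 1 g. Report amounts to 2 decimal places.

Ratio of target to recipe volume: 2220 / 400 = 5.55.
ferrous sulfate heptahydrate: 37 mg × (2220 mL / 400 mL) = 205.35 mg
folic acid: 1.94 mg × (2220 mL / 400 mL) = 10.77 mg
glycerol: 10.4 g × (2220 mL / 400 mL) = 57.72 g

ferrous sulfate heptahydrate 205.35 mg; folic acid 10.77 mg; glycerol 57.72 g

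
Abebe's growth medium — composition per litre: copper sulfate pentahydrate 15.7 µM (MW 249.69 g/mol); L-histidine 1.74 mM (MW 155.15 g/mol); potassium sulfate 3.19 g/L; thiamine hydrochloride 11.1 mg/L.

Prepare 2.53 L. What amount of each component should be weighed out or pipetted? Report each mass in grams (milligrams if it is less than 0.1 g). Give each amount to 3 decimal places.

Scale factor relative to 1 L: 2.53.
copper sulfate pentahydrate: 15.7 µmol/L × 249.69 g/mol × 2.53 L ÷ 1000 = 9.918 mg
L-histidine: 1.74 mmol/L × 155.15 g/mol × 2.53 L ÷ 1000 = 0.683 g
potassium sulfate: 3.19 g/L × 2.53 L = 8.071 g
thiamine hydrochloride: 11.1 mg/L × 2.53 L = 28.083 mg

copper sulfate pentahydrate 9.918 mg; L-histidine 0.683 g; potassium sulfate 8.071 g; thiamine hydrochloride 28.083 mg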